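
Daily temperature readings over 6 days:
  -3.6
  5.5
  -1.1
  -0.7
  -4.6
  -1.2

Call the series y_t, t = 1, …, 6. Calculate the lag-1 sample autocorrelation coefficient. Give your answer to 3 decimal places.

Mean ȳ = (-3.6 + 5.5 − 1.1 − 0.7 − 4.6 − 1.2)/6 = -0.9500
Σ(y_t−ȳ)(y_{t+1}−ȳ) = (-17.0925) + (-0.9675) + (-0.0375) + (-0.9125) + (0.9125) = -18.0975
Denominator Σ(y_t−ȳ)² = 62.0950
r_1 = -18.0975 / 62.0950 = -0.291

-0.291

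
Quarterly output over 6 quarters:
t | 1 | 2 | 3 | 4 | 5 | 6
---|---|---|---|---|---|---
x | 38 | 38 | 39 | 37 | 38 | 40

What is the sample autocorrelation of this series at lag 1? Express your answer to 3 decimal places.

-0.208

Mean x̄ = (38 + 38 + 39 + 37 + 38 + 40)/6 = 38.3333
Deviations from mean: -0.3333, -0.3333, 0.6667, -1.3333, -0.3333, 1.6667
Numerator Σ_{t=1}^{5}(x_t−x̄)(x_{t+1}−x̄) = -1.1111
Denominator Σ(x_t−x̄)² = 5.3333
r_1 = -1.1111 / 5.3333 = -0.208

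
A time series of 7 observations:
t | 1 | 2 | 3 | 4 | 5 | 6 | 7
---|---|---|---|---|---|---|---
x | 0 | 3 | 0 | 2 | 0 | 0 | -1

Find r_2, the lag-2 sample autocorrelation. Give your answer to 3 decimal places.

0.359

Mean x̄ = (0 + 3 + 0 + 2 + 0 + 0 − 1)/7 = 0.5714
Deviations from mean: -0.5714, 2.4286, -0.5714, 1.4286, -0.5714, -0.5714, -1.5714
Σ(x_t−x̄)(x_{t+2}−x̄) = (0.3265) + (3.4694) + (0.3265) + (-0.8163) + (0.8980) = 4.2041
Denominator Σ(x_t−x̄)² = 11.7143
r_2 = 4.2041 / 11.7143 = 0.359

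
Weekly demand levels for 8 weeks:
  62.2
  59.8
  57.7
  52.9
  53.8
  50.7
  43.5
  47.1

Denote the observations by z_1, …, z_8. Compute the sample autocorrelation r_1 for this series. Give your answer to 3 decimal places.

Mean z̄ = (62.2 + 59.8 + 57.7 + 52.9 + 53.8 + 50.7 + 43.5 + 47.1)/8 = 53.4625
Deviations from mean: 8.7375, 6.3375, 4.2375, -0.5625, 0.3375, -2.7625, -9.9625, -6.3625
Σ(z_t−z̄)(z_{t+1}−z̄) = (55.3739) + (26.8552) + (-2.3836) + (-0.1898) + (-0.9323) + (27.5214) + (63.3864) = 169.6311
Denominator Σ(z_t−z̄)² = 282.2588
r_1 = 169.6311 / 282.2588 = 0.601

0.601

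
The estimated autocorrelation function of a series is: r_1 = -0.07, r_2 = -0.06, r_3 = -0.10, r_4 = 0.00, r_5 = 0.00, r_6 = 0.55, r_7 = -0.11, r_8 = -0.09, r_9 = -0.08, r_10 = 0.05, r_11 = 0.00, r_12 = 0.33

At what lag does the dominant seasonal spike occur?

The largest autocorrelation is r_6 = 0.55, with a weaker echo at lag 12 (0.33); the remaining lags stay at or below 0.05.
The dominant spike at lag 6 indicates a seasonal period of 6.

6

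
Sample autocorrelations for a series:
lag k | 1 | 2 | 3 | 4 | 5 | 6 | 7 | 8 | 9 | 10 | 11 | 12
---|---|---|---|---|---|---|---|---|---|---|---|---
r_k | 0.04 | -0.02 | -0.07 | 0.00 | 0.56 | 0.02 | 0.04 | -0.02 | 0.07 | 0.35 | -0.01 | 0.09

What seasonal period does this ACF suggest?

5

The largest autocorrelation is r_5 = 0.56, with a weaker echo at lag 10 (0.35); the remaining lags stay at or below 0.09.
The dominant spike at lag 5 indicates a seasonal period of 5.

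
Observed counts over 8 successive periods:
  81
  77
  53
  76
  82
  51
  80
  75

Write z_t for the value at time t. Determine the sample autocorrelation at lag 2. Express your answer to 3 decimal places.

-0.375

Mean z̄ = (81 + 77 + 53 + 76 + 82 + 51 + 80 + 75)/8 = 71.8750
Deviations from mean: 9.1250, 5.1250, -18.8750, 4.1250, 10.1250, -20.8750, 8.1250, 3.1250
Σ(z_t−z̄)(z_{t+2}−z̄) = (-172.2344) + (21.1406) + (-191.1094) + (-86.1094) + (82.2656) + (-65.2344) = -411.2813
Denominator Σ(z_t−z̄)² = 1096.8750
r_2 = -411.2813 / 1096.8750 = -0.375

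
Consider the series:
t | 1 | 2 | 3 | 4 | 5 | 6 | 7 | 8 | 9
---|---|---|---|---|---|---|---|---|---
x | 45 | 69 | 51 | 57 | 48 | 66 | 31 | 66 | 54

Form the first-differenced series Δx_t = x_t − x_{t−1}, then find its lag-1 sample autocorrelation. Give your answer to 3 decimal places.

First differences Δx: 24, -18, 6, -9, 18, -35, 35, -12
Mean of differences = 1.1250
Numerator Σ(Δx_t−Δx̄)(Δx_{t+1}−Δx̄) = -3028.8906
Denominator Σ(Δx_t−Δx̄)² = 3924.8750
r_1(Δx) = -3028.8906 / 3924.8750 = -0.772

-0.772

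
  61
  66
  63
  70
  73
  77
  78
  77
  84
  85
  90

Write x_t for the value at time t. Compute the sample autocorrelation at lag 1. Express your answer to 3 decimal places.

Mean x̄ = (61 + 66 + 63 + 70 + 73 + 77 + 78 + 77 + 84 + 85 + 90)/11 = 74.9091
Numerator Σ_{t=1}^{10}(x_t−x̄)(x_{t+1}−x̄) = 569.8099
Denominator Σ(x_t−x̄)² = 872.9091
r_1 = 569.8099 / 872.9091 = 0.653

0.653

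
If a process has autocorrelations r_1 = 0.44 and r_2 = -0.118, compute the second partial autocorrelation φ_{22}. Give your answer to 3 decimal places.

φ_{22} = (r_2 − r_1²) / (1 − r_1²)
r_1² = (0.44)² = 0.1936
Numerator = -0.118 − 0.1936 = -0.3116; denominator = 1 − 0.1936 = 0.8064
φ_{22} = -0.3116 / 0.8064 = -0.386

-0.386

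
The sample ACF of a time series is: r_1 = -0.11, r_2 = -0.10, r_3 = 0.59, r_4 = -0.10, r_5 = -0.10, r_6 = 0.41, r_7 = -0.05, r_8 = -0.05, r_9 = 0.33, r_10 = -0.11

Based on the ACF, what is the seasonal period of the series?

The largest autocorrelation is r_3 = 0.59, with weaker echoes at lags 6 (0.41) and 9 (0.33); the remaining lags stay at or below -0.05.
The dominant spike at lag 3 indicates a seasonal period of 3.

3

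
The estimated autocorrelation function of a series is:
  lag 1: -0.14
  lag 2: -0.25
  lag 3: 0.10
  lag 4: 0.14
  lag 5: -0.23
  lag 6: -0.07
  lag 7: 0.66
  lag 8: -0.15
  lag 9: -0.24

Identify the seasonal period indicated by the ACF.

The largest autocorrelation is r_7 = 0.66; the remaining lags stay at or below 0.14.
The dominant spike at lag 7 indicates a seasonal period of 7.

7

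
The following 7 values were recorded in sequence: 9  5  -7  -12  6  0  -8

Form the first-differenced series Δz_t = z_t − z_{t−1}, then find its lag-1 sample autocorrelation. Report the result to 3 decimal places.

-0.114

First differences Δz: -4, -12, -5, 18, -6, -8
Mean of differences = -2.8333
Numerator Σ(Δz_t−Δz̄)(Δz_{t+1}−Δz̄) = -64.1944
Denominator Σ(Δz_t−Δz̄)² = 560.8333
r_1(Δz) = -64.1944 / 560.8333 = -0.114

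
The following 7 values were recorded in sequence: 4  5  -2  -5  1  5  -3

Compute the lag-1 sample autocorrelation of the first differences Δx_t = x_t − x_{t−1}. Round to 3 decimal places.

First differences Δx: 1, -7, -3, 6, 4, -8
Mean of differences = -1.1667
Numerator Σ(Δx_t−Δx̄)(Δx_{t+1}−Δx̄) = -13.3611
Denominator Σ(Δx_t−Δx̄)² = 166.8333
r_1(Δx) = -13.3611 / 166.8333 = -0.080

-0.080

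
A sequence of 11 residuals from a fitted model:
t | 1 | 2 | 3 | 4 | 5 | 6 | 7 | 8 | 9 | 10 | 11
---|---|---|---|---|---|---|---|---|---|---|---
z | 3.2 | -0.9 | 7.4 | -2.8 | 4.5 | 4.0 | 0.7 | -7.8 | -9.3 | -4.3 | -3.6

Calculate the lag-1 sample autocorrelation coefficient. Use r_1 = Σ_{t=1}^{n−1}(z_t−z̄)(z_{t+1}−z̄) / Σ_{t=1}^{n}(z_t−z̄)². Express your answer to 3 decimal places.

Mean z̄ = (3.2 − 0.9 + 7.4 − 2.8 + 4.5 + 4.0 + 0.7 − 7.8 − 9.3 − 4.3 − 3.6)/11 = -0.8091
Numerator Σ_{t=1}^{10}(z_t−z̄)(z_{t+1}−z̄) = 92.9581
Denominator Σ(z_t−z̄)² = 281.9691
r_1 = 92.9581 / 281.9691 = 0.330

0.330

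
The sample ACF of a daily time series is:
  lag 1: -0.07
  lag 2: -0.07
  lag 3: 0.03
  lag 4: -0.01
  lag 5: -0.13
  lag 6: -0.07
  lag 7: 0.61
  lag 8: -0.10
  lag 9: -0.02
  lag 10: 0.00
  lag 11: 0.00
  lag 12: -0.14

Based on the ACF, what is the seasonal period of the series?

The largest autocorrelation is r_7 = 0.61; the remaining lags stay at or below 0.03.
The dominant spike at lag 7 indicates a seasonal period of 7.

7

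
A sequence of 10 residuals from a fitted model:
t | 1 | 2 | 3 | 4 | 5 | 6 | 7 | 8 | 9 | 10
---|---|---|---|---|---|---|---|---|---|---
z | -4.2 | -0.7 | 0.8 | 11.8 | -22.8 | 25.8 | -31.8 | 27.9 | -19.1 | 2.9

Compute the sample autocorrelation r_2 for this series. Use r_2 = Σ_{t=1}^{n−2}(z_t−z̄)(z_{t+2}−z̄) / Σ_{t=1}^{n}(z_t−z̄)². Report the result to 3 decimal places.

0.691

Mean z̄ = (-4.2 − 0.7 + 0.8 + 11.8 − 22.8 + 25.8 − 31.8 + 27.9 − 19.1 + 2.9)/10 = -0.9400
Numerator Σ_{t=1}^{8}(z_t−z̄)(z_{t+2}−z̄) = 2416.9608
Denominator Σ(z_t−z̄)² = 3497.5240
r_2 = 2416.9608 / 3497.5240 = 0.691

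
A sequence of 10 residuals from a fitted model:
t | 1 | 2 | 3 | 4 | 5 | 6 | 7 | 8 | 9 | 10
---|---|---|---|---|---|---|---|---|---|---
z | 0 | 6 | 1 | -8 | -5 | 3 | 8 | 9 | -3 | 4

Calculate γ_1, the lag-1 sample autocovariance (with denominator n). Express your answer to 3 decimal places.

6.125

Mean z̄ = (0 + 6 + 1 − 8 − 5 + 3 + 8 + 9 − 3 + 4)/10 = 1.5000
Σ_{t=1}^{9}(z_t−z̄)(z_{t+1}−z̄) = 61.2500
γ_1 = 61.2500 / 10 = 6.125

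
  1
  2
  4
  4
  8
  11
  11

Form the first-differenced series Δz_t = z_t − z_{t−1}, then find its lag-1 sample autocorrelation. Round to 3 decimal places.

First differences Δz: 1, 2, 0, 4, 3, 0
Mean of differences = 1.6667
Numerator Σ(Δz_t−Δz̄)(Δz_{t+1}−Δz̄) = -3.7778
Denominator Σ(Δz_t−Δz̄)² = 13.3333
r_1(Δz) = -3.7778 / 13.3333 = -0.283

-0.283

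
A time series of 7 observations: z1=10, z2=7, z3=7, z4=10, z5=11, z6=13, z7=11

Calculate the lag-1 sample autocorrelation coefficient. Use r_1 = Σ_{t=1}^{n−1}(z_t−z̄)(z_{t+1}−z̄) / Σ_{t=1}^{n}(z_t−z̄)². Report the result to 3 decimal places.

0.509

Mean z̄ = (10 + 7 + 7 + 10 + 11 + 13 + 11)/7 = 9.8571
Deviations from mean: 0.1429, -2.8571, -2.8571, 0.1429, 1.1429, 3.1429, 1.1429
Numerator Σ_{t=1}^{6}(z_t−z̄)(z_{t+1}−z̄) = 14.6939
Denominator Σ(z_t−z̄)² = 28.8571
r_1 = 14.6939 / 28.8571 = 0.509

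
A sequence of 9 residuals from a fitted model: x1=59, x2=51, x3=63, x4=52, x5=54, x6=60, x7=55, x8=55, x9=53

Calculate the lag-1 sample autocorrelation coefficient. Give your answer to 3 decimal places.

Mean x̄ = (59 + 51 + 63 + 52 + 54 + 60 + 55 + 55 + 53)/9 = 55.7778
Numerator Σ_{t=1}^{8}(x_t−x̄)(x_{t+1}−x̄) = -78.4938
Denominator Σ(x_t−x̄)² = 129.5556
r_1 = -78.4938 / 129.5556 = -0.606

-0.606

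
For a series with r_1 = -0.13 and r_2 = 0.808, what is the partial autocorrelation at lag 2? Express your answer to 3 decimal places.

0.805

φ_{22} = (r_2 − r_1²) / (1 − r_1²)
r_1² = (-0.13)² = 0.0169
Numerator = 0.808 − 0.0169 = 0.7911; denominator = 1 − 0.0169 = 0.9831
φ_{22} = 0.7911 / 0.9831 = 0.805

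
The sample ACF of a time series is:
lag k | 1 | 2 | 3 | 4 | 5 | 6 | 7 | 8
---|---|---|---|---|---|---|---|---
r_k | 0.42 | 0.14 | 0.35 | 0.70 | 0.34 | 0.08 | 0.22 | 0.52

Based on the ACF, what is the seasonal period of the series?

The largest autocorrelation is r_4 = 0.70, with a weaker echo at lag 8 (0.52); the remaining lags stay at or below 0.42. The elevated value at lag 1 (0.42), dropping to 0.14 at lag 2, reflects decaying short-term dependence rather than seasonality.
The dominant spike at lag 4 indicates a seasonal period of 4.

4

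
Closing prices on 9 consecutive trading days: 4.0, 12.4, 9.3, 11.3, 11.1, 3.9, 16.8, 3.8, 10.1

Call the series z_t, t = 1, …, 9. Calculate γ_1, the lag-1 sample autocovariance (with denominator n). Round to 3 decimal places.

Mean z̄ = (4.0 + 12.4 + 9.3 + 11.3 + 11.1 + 3.9 + 16.8 + 3.8 + 10.1)/9 = 9.1889
Σ_{t=1}^{8}(z_t−z̄)(z_{t+1}−z̄) = -108.3235
γ_1 = -108.3235 / 9 = -12.036

-12.036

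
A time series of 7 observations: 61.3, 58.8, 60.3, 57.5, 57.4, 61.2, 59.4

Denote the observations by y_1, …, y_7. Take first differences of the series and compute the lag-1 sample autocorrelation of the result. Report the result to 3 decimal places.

First differences Δy: -2.5, 1.5, -2.8, -0.1, 3.8, -1.8
Mean of differences = -0.3167
Numerator Σ(Δy_t−Δȳ)(Δy_{t+1}−Δȳ) = -14.2303
Denominator Σ(Δy_t−Δȳ)² = 33.4283
r_1(Δy) = -14.2303 / 33.4283 = -0.426

-0.426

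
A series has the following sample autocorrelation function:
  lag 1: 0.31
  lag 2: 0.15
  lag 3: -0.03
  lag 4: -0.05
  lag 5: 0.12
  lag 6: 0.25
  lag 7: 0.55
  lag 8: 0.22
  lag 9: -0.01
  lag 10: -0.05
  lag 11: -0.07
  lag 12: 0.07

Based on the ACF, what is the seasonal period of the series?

7

The largest autocorrelation is r_7 = 0.55; the remaining lags stay at or below 0.31. The elevated value at lag 1 (0.31), dropping to 0.15 at lag 2, reflects decaying short-term dependence rather than seasonality.
The dominant spike at lag 7 indicates a seasonal period of 7.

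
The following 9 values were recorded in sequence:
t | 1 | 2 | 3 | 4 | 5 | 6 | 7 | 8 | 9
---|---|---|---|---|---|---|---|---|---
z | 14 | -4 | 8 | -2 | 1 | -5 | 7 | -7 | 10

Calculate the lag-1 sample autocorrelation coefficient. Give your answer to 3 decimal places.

Mean z̄ = (14 − 4 + 8 − 2 + 1 − 5 + 7 − 7 + 10)/9 = 2.4444
Numerator Σ_{t=1}^{8}(z_t−z̄)(z_{t+1}−z̄) = -266.0864
Denominator Σ(z_t−z̄)² = 450.2222
r_1 = -266.0864 / 450.2222 = -0.591

-0.591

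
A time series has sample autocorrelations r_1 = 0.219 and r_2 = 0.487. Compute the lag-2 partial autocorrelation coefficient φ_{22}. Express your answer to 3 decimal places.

0.461

φ_{22} = (r_2 − r_1²) / (1 − r_1²)
r_1² = (0.219)² = 0.047961
Numerator = 0.487 − 0.0480 = 0.4390; denominator = 1 − 0.0480 = 0.9520
φ_{22} = 0.4390 / 0.9520 = 0.461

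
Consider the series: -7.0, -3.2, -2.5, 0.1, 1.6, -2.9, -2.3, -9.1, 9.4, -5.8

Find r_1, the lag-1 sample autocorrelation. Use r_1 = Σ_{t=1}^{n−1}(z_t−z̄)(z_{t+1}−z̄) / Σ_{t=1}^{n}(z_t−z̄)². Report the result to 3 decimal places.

Mean z̄ = (-7.0 − 3.2 − 2.5 + 0.1 + 1.6 − 2.9 − 2.3 − 9.1 + 9.4 − 5.8)/10 = -2.1700
Numerator Σ_{t=1}^{9}(z_t−z̄)(z_{t+1}−z̄) = -110.8119
Denominator Σ(z_t−z̄)² = 239.4810
r_1 = -110.8119 / 239.4810 = -0.463

-0.463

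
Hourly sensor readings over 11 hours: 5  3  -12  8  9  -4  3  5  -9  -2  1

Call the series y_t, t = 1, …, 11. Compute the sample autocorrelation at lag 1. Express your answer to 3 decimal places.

Mean ȳ = (5 + 3 − 12 + 8 + 9 − 4 + 3 + 5 − 9 − 2 + 1)/11 = 0.6364
Numerator Σ_{t=1}^{10}(y_t−ȳ)(y_{t+1}−ȳ) = -108.0413
Denominator Σ(y_t−ȳ)² = 454.5455
r_1 = -108.0413 / 454.5455 = -0.238

-0.238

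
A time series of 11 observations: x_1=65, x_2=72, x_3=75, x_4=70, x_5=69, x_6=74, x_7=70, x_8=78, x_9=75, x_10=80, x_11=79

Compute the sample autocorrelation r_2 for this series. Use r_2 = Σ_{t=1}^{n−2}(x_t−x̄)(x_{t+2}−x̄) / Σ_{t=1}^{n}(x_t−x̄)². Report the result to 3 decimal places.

Mean x̄ = (65 + 72 + 75 + 70 + 69 + 74 + 70 + 78 + 75 + 80 + 79)/11 = 73.3636
Numerator Σ_{t=1}^{9}(x_t−x̄)(x_{t+2}−x̄) = 33.7355
Denominator Σ(x_t−x̄)² = 216.5455
r_2 = 33.7355 / 216.5455 = 0.156

0.156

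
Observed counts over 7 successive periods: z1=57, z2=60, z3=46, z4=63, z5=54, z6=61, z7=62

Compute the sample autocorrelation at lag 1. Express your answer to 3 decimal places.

-0.509

Mean z̄ = (57 + 60 + 46 + 63 + 54 + 61 + 62)/7 = 57.5714
Σ(z_t−z̄)(z_{t+1}−z̄) = (-1.3878) + (-28.1020) + (-62.8163) + (-19.3878) + (-12.2449) + (15.1837) = -108.7551
Denominator Σ(z_t−z̄)² = 213.7143
r_1 = -108.7551 / 213.7143 = -0.509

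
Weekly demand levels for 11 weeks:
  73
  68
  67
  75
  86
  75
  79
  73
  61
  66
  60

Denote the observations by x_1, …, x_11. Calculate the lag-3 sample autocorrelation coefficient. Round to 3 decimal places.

-0.165

Mean x̄ = (73 + 68 + 67 + 75 + 86 + 75 + 79 + 73 + 61 + 66 + 60)/11 = 71.1818
Numerator Σ_{t=1}^{8}(x_t−x̄)(x_{t+3}−x̄) = -99.0992
Denominator Σ(x_t−x̄)² = 599.6364
r_3 = -99.0992 / 599.6364 = -0.165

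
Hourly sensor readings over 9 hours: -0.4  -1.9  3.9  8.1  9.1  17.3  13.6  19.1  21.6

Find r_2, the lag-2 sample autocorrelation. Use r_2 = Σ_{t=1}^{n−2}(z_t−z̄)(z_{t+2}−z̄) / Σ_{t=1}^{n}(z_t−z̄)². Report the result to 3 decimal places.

Mean z̄ = (-0.4 − 1.9 + 3.9 + 8.1 + 9.1 + 17.3 + 13.6 + 19.1 + 21.6)/9 = 10.0444
Σ(z_t−z̄)(z_{t+2}−z̄) = (64.1753) + (23.2253) + (5.8031) + (-14.1080) + (-3.3580) + (65.7031) + (41.0864) = 182.5272
Denominator Σ(z_t−z̄)² = 575.0022
r_2 = 182.5272 / 575.0022 = 0.317

0.317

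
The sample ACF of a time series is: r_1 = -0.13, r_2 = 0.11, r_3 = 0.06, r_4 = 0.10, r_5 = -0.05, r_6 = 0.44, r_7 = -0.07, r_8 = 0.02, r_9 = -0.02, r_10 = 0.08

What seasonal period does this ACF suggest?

The largest autocorrelation is r_6 = 0.44; the remaining lags stay at or below 0.11.
The dominant spike at lag 6 indicates a seasonal period of 6.

6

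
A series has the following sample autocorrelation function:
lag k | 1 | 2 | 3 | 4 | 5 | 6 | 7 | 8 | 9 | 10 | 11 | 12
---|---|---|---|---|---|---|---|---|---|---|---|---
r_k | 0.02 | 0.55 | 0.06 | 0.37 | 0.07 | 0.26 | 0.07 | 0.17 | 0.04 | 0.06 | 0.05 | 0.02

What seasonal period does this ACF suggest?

The largest autocorrelation is r_2 = 0.55, with weaker echoes at lags 4 (0.37), 6 (0.26) and 8 (0.17); the remaining lags stay at or below 0.07.
The dominant spike at lag 2 indicates a seasonal period of 2.

2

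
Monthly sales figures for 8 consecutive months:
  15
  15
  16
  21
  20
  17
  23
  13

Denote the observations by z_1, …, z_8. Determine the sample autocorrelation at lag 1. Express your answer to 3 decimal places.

-0.182

Mean z̄ = (15 + 15 + 16 + 21 + 20 + 17 + 23 + 13)/8 = 17.5000
Deviations from mean: -2.5000, -2.5000, -1.5000, 3.5000, 2.5000, -0.5000, 5.5000, -4.5000
Σ(z_t−z̄)(z_{t+1}−z̄) = (6.2500) + (3.7500) + (-5.2500) + (8.7500) + (-1.2500) + (-2.7500) + (-24.7500) = -15.2500
Denominator Σ(z_t−z̄)² = 84.0000
r_1 = -15.2500 / 84.0000 = -0.182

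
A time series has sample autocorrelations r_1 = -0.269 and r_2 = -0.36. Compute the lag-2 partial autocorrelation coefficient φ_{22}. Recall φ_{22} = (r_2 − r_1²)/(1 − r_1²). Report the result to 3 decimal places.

φ_{22} = (r_2 − r_1²) / (1 − r_1²)
r_1² = (-0.269)² = 0.072361
Numerator = -0.36 − 0.0724 = -0.4324; denominator = 1 − 0.0724 = 0.9276
φ_{22} = -0.4324 / 0.9276 = -0.466

-0.466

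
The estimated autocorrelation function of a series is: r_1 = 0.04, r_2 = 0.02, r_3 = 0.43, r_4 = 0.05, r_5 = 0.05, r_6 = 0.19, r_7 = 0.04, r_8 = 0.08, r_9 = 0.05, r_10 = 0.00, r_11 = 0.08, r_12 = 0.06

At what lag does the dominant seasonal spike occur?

3

The largest autocorrelation is r_3 = 0.43, with a weaker echo at lag 6 (0.19); the remaining lags stay at or below 0.08.
The dominant spike at lag 3 indicates a seasonal period of 3.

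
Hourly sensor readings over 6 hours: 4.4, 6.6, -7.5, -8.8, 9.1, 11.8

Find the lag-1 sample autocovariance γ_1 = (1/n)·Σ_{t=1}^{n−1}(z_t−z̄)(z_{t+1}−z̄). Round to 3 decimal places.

Mean z̄ = (4.4 + 6.6 − 7.5 − 8.8 + 9.1 + 11.8)/6 = 2.6000
Deviations: 1.8000, 4.0000, -10.1000, -11.4000, 6.5000, 9.2000
Σ_{t=1}^{5}(z_t−z̄)(z_{t+1}−z̄) = 67.6400
γ_1 = 67.6400 / 6 = 11.273

11.273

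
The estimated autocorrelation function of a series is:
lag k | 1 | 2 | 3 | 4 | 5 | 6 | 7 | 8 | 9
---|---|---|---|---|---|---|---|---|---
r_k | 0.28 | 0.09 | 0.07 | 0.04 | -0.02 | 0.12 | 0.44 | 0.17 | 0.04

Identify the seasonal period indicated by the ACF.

The largest autocorrelation is r_7 = 0.44; the remaining lags stay at or below 0.28. The elevated value at lag 1 (0.28), dropping to 0.09 at lag 2, reflects decaying short-term dependence rather than seasonality.
The dominant spike at lag 7 indicates a seasonal period of 7.

7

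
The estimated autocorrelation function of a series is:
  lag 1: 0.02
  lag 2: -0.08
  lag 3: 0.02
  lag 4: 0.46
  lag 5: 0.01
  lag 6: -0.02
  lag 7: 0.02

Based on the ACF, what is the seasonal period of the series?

The largest autocorrelation is r_4 = 0.46; the remaining lags stay at or below 0.02.
The dominant spike at lag 4 indicates a seasonal period of 4.

4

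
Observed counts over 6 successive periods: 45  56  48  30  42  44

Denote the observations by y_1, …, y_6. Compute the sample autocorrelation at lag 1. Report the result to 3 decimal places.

Mean ȳ = (45 + 56 + 48 + 30 + 42 + 44)/6 = 44.1667
Deviations from mean: 0.8333, 11.8333, 3.8333, -14.1667, -2.1667, -0.1667
Numerator Σ_{t=1}^{5}(y_t−ȳ)(y_{t+1}−ȳ) = 31.9722
Denominator Σ(y_t−ȳ)² = 360.8333
r_1 = 31.9722 / 360.8333 = 0.089

0.089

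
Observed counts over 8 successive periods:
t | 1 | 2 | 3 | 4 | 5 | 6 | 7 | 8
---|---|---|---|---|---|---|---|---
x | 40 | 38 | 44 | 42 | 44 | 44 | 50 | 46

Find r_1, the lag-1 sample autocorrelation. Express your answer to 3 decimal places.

0.370

Mean x̄ = (40 + 38 + 44 + 42 + 44 + 44 + 50 + 46)/8 = 43.5000
Σ(x_t−x̄)(x_{t+1}−x̄) = (19.2500) + (-2.7500) + (-0.7500) + (-0.7500) + (0.2500) + (3.2500) + (16.2500) = 34.7500
Denominator Σ(x_t−x̄)² = 94.0000
r_1 = 34.7500 / 94.0000 = 0.370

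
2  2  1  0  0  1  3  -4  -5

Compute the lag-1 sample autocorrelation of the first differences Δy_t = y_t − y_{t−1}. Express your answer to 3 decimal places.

First differences Δy: 0, -1, -1, 0, 1, 2, -7, -1
Mean of differences = -0.8750
Numerator Σ(Δy_t−Δȳ)(Δy_{t+1}−Δȳ) = -10.0156
Denominator Σ(Δy_t−Δȳ)² = 50.8750
r_1(Δy) = -10.0156 / 50.8750 = -0.197

-0.197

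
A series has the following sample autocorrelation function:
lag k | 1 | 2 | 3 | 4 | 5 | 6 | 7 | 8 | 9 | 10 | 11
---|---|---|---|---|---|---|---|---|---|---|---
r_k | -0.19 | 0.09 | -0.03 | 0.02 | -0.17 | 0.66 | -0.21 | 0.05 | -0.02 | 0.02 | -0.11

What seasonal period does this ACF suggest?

6

The largest autocorrelation is r_6 = 0.66; the remaining lags stay at or below 0.09.
The dominant spike at lag 6 indicates a seasonal period of 6.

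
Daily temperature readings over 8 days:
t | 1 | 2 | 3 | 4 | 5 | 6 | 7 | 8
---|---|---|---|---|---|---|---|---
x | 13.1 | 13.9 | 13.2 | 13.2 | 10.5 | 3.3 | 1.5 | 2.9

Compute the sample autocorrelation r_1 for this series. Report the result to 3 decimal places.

0.708

Mean x̄ = (13.1 + 13.9 + 13.2 + 13.2 + 10.5 + 3.3 + 1.5 + 2.9)/8 = 8.9500
Numerator Σ_{t=1}^{7}(x_t−x̄)(x_{t+1}−x̄) = 144.6375
Denominator Σ(x_t−x̄)² = 204.2800
r_1 = 144.6375 / 204.2800 = 0.708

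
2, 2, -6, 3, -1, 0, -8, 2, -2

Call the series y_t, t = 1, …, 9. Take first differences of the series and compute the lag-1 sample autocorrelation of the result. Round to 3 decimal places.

First differences Δy: 0, -8, 9, -4, 1, -8, 10, -4
Mean of differences = -0.5000
Numerator Σ(Δy_t−Δȳ)(Δy_{t+1}−Δȳ) = -240.2500
Denominator Σ(Δy_t−Δȳ)² = 340.0000
r_1(Δy) = -240.2500 / 340.0000 = -0.707

-0.707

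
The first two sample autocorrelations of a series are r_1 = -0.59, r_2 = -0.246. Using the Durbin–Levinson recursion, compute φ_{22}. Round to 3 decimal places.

φ_{22} = (r_2 − r_1²) / (1 − r_1²)
r_1² = (-0.59)² = 0.3481
Numerator = -0.246 − 0.3481 = -0.5941; denominator = 1 − 0.3481 = 0.6519
φ_{22} = -0.5941 / 0.6519 = -0.911

-0.911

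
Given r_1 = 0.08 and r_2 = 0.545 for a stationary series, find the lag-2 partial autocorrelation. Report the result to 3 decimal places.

φ_{22} = (r_2 − r_1²) / (1 − r_1²)
r_1² = (0.08)² = 0.0064
Numerator = 0.545 − 0.0064 = 0.5386; denominator = 1 − 0.0064 = 0.9936
φ_{22} = 0.5386 / 0.9936 = 0.542

0.542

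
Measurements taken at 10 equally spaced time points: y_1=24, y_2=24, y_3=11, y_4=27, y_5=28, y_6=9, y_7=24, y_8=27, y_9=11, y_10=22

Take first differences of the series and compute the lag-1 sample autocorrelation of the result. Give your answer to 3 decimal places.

-0.485

First differences Δy: 0, -13, 16, 1, -19, 15, 3, -16, 11
Mean of differences = -0.2222
Numerator Σ(Δy_t−Δȳ)(Δy_{t+1}−Δȳ) = -677.9383
Denominator Σ(Δy_t−Δȳ)² = 1397.5556
r_1(Δy) = -677.9383 / 1397.5556 = -0.485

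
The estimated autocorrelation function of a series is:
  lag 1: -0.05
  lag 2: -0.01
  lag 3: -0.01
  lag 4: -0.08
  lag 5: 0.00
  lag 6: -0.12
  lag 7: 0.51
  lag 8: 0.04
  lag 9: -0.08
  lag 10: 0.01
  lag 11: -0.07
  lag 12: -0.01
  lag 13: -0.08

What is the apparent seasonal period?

7

The largest autocorrelation is r_7 = 0.51; the remaining lags stay at or below 0.04.
The dominant spike at lag 7 indicates a seasonal period of 7.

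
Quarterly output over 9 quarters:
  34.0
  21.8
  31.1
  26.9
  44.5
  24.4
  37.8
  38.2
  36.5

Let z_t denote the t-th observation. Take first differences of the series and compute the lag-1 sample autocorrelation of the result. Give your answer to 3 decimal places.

First differences Δz: -12.2, 9.3, -4.2, 17.6, -20.1, 13.4, 0.4, -1.7
Mean of differences = 0.3125
Numerator Σ(Δz_t−Δz̄)(Δz_{t+1}−Δz̄) = -850.0827
Denominator Σ(Δz_t−Δz̄)² = 1148.5688
r_1(Δz) = -850.0827 / 1148.5688 = -0.740

-0.740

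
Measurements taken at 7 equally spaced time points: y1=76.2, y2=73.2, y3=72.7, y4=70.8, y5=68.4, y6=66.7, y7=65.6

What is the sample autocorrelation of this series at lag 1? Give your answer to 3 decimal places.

0.548

Mean ȳ = (76.2 + 73.2 + 72.7 + 70.8 + 68.4 + 66.7 + 65.6)/7 = 70.5143
Deviations from mean: 5.6857, 2.6857, 2.1857, 0.2857, -2.1143, -3.8143, -4.9143
Σ(y_t−ȳ)(y_{t+1}−ȳ) = (15.2702) + (5.8702) + (0.6245) + (-0.6041) + (8.0645) + (18.7445) = 47.9698
Denominator Σ(y_t−ȳ)² = 87.5686
r_1 = 47.9698 / 87.5686 = 0.548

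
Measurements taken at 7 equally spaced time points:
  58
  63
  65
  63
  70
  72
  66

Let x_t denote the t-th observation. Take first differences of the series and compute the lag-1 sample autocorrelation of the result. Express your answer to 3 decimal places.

First differences Δx: 5, 2, -2, 7, 2, -6
Mean of differences = 1.3333
Numerator Σ(Δx_t−Δx̄)(Δx_{t+1}−Δx̄) = -19.7778
Denominator Σ(Δx_t−Δx̄)² = 111.3333
r_1(Δx) = -19.7778 / 111.3333 = -0.178

-0.178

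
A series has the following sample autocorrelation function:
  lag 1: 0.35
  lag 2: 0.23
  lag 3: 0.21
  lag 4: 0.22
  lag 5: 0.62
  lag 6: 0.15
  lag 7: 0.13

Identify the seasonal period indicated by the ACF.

The largest autocorrelation is r_5 = 0.62; the remaining lags stay at or below 0.35. The elevated value at lag 1 (0.35), dropping to 0.23 at lag 2, reflects decaying short-term dependence rather than seasonality.
The dominant spike at lag 5 indicates a seasonal period of 5.

5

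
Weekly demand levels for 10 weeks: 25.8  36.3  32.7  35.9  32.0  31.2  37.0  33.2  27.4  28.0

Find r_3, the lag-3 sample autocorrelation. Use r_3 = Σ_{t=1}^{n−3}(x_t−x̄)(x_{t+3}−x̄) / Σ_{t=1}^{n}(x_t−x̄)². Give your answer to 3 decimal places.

Mean x̄ = (25.8 + 36.3 + 32.7 + 35.9 + 32.0 + 31.2 + 37.0 + 33.2 + 27.4 + 28.0)/10 = 31.9500
Numerator Σ_{t=1}^{7}(x_t−x̄)(x_{t+3}−x̄) = -21.1625
Denominator Σ(x_t−x̄)² = 136.8450
r_3 = -21.1625 / 136.8450 = -0.155

-0.155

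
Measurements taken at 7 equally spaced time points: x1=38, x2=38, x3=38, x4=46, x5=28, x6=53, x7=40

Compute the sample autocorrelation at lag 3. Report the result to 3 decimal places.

-0.041

Mean x̄ = (38 + 38 + 38 + 46 + 28 + 53 + 40)/7 = 40.1429
Numerator Σ_{t=1}^{4}(x_t−x̄)(x_{t+3}−x̄) = -14.9184
Denominator Σ(x_t−x̄)² = 360.8571
r_3 = -14.9184 / 360.8571 = -0.041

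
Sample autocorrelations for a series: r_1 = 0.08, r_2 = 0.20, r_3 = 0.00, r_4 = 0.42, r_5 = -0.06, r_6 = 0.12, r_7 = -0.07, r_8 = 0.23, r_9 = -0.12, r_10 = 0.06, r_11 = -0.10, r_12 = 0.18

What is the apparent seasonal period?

The largest autocorrelation is r_4 = 0.42, with a weaker echo at lag 8 (0.23); the remaining lags stay at or below 0.20.
The dominant spike at lag 4 indicates a seasonal period of 4.

4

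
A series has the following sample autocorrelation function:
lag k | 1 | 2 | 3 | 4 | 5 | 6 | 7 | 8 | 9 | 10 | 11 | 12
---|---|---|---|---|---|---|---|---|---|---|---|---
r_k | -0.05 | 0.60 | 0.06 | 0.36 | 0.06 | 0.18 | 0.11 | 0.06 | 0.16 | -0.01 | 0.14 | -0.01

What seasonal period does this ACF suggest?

2

The largest autocorrelation is r_2 = 0.60, with weaker echoes at lags 4 (0.36) and 6 (0.18); the remaining lags stay at or below 0.16.
The dominant spike at lag 2 indicates a seasonal period of 2.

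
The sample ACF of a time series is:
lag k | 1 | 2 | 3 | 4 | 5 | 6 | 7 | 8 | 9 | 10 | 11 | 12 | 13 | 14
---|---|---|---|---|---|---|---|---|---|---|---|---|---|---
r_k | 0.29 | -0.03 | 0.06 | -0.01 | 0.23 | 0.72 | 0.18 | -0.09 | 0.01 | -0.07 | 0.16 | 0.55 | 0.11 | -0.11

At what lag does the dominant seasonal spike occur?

6

The largest autocorrelation is r_6 = 0.72, with a weaker echo at lag 12 (0.55); the remaining lags stay at or below 0.29.
The dominant spike at lag 6 indicates a seasonal period of 6.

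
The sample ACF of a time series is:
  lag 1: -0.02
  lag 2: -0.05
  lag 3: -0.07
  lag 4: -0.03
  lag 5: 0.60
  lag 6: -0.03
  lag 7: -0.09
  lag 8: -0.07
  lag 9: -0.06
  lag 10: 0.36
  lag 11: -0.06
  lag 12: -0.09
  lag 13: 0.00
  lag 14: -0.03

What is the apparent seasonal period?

The largest autocorrelation is r_5 = 0.60, with a weaker echo at lag 10 (0.36); the remaining lags stay at or below 0.00.
The dominant spike at lag 5 indicates a seasonal period of 5.

5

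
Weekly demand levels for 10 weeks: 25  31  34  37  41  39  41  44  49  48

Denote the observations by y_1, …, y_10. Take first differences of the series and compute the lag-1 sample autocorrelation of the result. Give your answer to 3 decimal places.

First differences Δy: 6, 3, 3, 4, -2, 2, 3, 5, -1
Mean of differences = 2.5556
Numerator Σ(Δy_t−Δȳ)(Δy_{t+1}−Δȳ) = -9.5309
Denominator Σ(Δy_t−Δȳ)² = 54.2222
r_1(Δy) = -9.5309 / 54.2222 = -0.176

-0.176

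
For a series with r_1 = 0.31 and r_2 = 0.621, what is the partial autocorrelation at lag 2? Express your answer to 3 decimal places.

0.581

φ_{22} = (r_2 − r_1²) / (1 − r_1²)
r_1² = (0.31)² = 0.0961
Numerator = 0.621 − 0.0961 = 0.5249; denominator = 1 − 0.0961 = 0.9039
φ_{22} = 0.5249 / 0.9039 = 0.581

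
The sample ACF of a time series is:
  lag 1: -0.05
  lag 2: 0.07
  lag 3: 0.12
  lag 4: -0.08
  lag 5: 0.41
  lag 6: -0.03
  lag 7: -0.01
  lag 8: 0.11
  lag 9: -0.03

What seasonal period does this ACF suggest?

5

The largest autocorrelation is r_5 = 0.41; the remaining lags stay at or below 0.12.
The dominant spike at lag 5 indicates a seasonal period of 5.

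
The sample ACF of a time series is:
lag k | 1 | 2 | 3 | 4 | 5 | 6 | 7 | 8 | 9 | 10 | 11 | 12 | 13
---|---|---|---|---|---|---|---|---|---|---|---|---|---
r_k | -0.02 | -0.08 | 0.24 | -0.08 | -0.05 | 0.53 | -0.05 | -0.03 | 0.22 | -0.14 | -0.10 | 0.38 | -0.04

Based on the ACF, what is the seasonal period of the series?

6

The largest autocorrelation is r_6 = 0.53, with a weaker echo at lag 12 (0.38); the remaining lags stay at or below 0.24.
The dominant spike at lag 6 indicates a seasonal period of 6.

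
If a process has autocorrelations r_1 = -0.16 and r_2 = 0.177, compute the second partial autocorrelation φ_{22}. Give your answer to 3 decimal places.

0.155

φ_{22} = (r_2 − r_1²) / (1 − r_1²)
r_1² = (-0.16)² = 0.0256
Numerator = 0.177 − 0.0256 = 0.1514; denominator = 1 − 0.0256 = 0.9744
φ_{22} = 0.1514 / 0.9744 = 0.155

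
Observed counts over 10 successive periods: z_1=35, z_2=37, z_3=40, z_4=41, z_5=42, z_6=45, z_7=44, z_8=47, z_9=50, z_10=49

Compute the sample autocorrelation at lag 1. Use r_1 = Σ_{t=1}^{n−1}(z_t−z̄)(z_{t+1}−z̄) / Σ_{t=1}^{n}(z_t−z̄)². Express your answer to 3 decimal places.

0.673

Mean z̄ = (35 + 37 + 40 + 41 + 42 + 45 + 44 + 47 + 50 + 49)/10 = 43.0000
Numerator Σ_{t=1}^{9}(z_t−z̄)(z_{t+1}−z̄) = 148.0000
Denominator Σ(z_t−z̄)² = 220.0000
r_1 = 148.0000 / 220.0000 = 0.673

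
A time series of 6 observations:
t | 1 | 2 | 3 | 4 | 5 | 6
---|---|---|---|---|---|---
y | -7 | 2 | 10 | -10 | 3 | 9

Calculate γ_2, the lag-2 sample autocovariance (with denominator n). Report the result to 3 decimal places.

-25.454

Mean ȳ = (-7 + 2 + 10 − 10 + 3 + 9)/6 = 1.1667
Deviations: -8.1667, 0.8333, 8.8333, -11.1667, 1.8333, 7.8333
Σ_{t=1}^{4}(y_t−ȳ)(y_{t+2}−ȳ) = -152.7222
γ_2 = -152.7222 / 6 = -25.454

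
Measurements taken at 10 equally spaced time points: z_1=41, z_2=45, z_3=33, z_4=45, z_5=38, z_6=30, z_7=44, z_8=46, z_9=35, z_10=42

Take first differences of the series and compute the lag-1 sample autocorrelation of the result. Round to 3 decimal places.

-0.511

First differences Δz: 4, -12, 12, -7, -8, 14, 2, -11, 7
Mean of differences = 0.1111
Numerator Σ(Δz_t−Δz̄)(Δz_{t+1}−Δz̄) = -401.9012
Denominator Σ(Δz_t−Δz̄)² = 786.8889
r_1(Δz) = -401.9012 / 786.8889 = -0.511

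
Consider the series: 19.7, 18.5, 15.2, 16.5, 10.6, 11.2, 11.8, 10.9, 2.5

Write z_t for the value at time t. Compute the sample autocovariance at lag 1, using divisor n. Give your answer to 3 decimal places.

Mean z̄ = (19.7 + 18.5 + 15.2 + 16.5 + 10.6 + 11.2 + 11.8 + 10.9 + 2.5)/9 = 12.9889
Σ_{t=1}^{8}(z_t−z̄)(z_{t+1}−z̄) = 79.3410
γ_1 = 79.3410 / 9 = 8.816

8.816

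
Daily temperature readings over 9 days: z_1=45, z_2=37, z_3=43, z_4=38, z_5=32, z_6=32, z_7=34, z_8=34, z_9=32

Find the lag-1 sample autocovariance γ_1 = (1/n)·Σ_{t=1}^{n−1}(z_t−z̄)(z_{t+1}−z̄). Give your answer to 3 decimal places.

Mean z̄ = (45 + 37 + 43 + 38 + 32 + 32 + 34 + 34 + 32)/9 = 36.3333
Σ_{t=1}^{8}(z_t−z̄)(z_{t+1}−z̄) = 58.5556
γ_1 = 58.5556 / 9 = 6.506

6.506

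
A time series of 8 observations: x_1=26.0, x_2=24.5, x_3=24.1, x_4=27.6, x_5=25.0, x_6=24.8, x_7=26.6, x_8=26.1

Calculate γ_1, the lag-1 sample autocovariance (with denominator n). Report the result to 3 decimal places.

-0.353

Mean x̄ = (26.0 + 24.5 + 24.1 + 27.6 + 25.0 + 24.8 + 26.6 + 26.1)/8 = 25.5875
Deviations: 0.4125, -1.0875, -1.4875, 2.0125, -0.5875, -0.7875, 1.0125, 0.5125
Σ_{t=1}^{7}(x_t−x̄)(x_{t+1}−x̄) = -2.8227
γ_1 = -2.8227 / 8 = -0.353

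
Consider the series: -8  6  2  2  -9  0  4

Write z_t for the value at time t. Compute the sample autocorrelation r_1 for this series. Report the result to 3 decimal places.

Mean z̄ = (-8 + 6 + 2 + 2 − 9 + 0 + 4)/7 = -0.4286
Deviations from mean: -7.5714, 6.4286, 2.4286, 2.4286, -8.5714, 0.4286, 4.4286
Numerator Σ_{t=1}^{6}(z_t−z̄)(z_{t+1}−z̄) = -49.7551
Denominator Σ(z_t−z̄)² = 203.7143
r_1 = -49.7551 / 203.7143 = -0.244

-0.244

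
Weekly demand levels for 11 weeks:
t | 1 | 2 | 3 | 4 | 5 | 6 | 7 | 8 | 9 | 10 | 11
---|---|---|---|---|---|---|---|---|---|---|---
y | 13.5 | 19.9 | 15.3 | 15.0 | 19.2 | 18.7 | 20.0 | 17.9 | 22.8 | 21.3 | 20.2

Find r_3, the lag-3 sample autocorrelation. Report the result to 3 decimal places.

0.199

Mean ȳ = (13.5 + 19.9 + 15.3 + 15.0 + 19.2 + 18.7 + 20.0 + 17.9 + 22.8 + 21.3 + 20.2)/11 = 18.5273
Numerator Σ_{t=1}^{8}(y_t−ȳ)(y_{t+3}−ȳ) = 16.2541
Denominator Σ(y_t−ȳ)² = 81.8018
r_3 = 16.2541 / 81.8018 = 0.199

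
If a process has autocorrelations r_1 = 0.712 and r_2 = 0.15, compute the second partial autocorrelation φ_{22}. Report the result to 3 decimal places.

-0.724

φ_{22} = (r_2 − r_1²) / (1 − r_1²)
r_1² = (0.712)² = 0.506944
Numerator = 0.15 − 0.5069 = -0.3569; denominator = 1 − 0.5069 = 0.4931
φ_{22} = -0.3569 / 0.4931 = -0.724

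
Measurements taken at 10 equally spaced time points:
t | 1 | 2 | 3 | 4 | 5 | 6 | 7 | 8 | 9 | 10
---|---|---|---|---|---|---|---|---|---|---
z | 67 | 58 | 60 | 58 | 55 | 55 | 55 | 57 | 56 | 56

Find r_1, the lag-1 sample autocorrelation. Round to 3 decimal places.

Mean z̄ = (67 + 58 + 60 + 58 + 55 + 55 + 55 + 57 + 56 + 56)/10 = 57.7000
Numerator Σ_{t=1}^{9}(z_t−z̄)(z_{t+1}−z̄) = 23.9100
Denominator Σ(z_t−z̄)² = 120.1000
r_1 = 23.9100 / 120.1000 = 0.199

0.199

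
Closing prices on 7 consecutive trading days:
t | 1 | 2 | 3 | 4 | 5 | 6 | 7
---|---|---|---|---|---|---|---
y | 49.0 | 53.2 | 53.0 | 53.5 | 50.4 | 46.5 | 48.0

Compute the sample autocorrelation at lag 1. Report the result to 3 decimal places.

Mean ȳ = (49.0 + 53.2 + 53.0 + 53.5 + 50.4 + 46.5 + 48.0)/7 = 50.5143
Deviations from mean: -1.5143, 2.6857, 2.4857, 2.9857, -0.1143, -4.0143, -2.5143
Σ(y_t−ȳ)(y_{t+1}−ȳ) = (-4.0669) + (6.6759) + (7.4216) + (-0.3412) + (0.4588) + (10.0931) = 20.2412
Denominator Σ(y_t−ȳ)² = 47.0486
r_1 = 20.2412 / 47.0486 = 0.430

0.430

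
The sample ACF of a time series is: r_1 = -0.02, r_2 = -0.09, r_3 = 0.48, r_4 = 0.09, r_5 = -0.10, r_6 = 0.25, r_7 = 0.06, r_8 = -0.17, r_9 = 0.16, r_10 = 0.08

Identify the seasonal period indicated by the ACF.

The largest autocorrelation is r_3 = 0.48, with weaker echoes at lags 6 (0.25) and 9 (0.16); the remaining lags stay at or below 0.09.
The dominant spike at lag 3 indicates a seasonal period of 3.

3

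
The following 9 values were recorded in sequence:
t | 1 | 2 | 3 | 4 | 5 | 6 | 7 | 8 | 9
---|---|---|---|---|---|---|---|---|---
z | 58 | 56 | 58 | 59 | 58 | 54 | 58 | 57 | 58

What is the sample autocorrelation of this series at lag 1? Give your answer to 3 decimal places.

Mean z̄ = (58 + 56 + 58 + 59 + 58 + 54 + 58 + 57 + 58)/9 = 57.3333
Numerator Σ_{t=1}^{8}(z_t−z̄)(z_{t+1}−z̄) = -4.4444
Denominator Σ(z_t−z̄)² = 18.0000
r_1 = -4.4444 / 18.0000 = -0.247

-0.247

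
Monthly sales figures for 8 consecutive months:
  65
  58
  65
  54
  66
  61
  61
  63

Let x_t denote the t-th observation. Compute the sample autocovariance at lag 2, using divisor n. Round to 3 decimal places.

6.871

Mean x̄ = (65 + 58 + 65 + 54 + 66 + 61 + 61 + 63)/8 = 61.6250
Deviations: 3.3750, -3.6250, 3.3750, -7.6250, 4.3750, -0.6250, -0.6250, 1.3750
Σ_{t=1}^{6}(x_t−x̄)(x_{t+2}−x̄) = 54.9688
γ_2 = 54.9688 / 8 = 6.871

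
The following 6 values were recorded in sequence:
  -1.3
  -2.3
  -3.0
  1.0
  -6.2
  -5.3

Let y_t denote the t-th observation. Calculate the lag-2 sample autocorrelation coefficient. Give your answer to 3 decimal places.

Mean ȳ = (-1.3 − 2.3 − 3.0 + 1.0 − 6.2 − 5.3)/6 = -2.8500
Deviations from mean: 1.5500, 0.5500, -0.1500, 3.8500, -3.3500, -2.4500
Numerator Σ_{t=1}^{4}(y_t−ȳ)(y_{t+2}−ȳ) = -7.0450
Denominator Σ(y_t−ȳ)² = 34.7750
r_2 = -7.0450 / 34.7750 = -0.203

-0.203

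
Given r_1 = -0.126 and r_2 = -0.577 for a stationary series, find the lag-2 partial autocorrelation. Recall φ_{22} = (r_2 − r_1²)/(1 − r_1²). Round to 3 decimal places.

φ_{22} = (r_2 − r_1²) / (1 − r_1²)
r_1² = (-0.126)² = 0.015876
Numerator = -0.577 − 0.0159 = -0.5929; denominator = 1 − 0.0159 = 0.9841
φ_{22} = -0.5929 / 0.9841 = -0.602

-0.602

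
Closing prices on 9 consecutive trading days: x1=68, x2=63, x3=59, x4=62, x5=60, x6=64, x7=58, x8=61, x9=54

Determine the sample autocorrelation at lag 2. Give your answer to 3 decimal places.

0.135

Mean x̄ = (68 + 63 + 59 + 62 + 60 + 64 + 58 + 61 + 54)/9 = 61.0000
Numerator Σ_{t=1}^{7}(x_t−x̄)(x_{t+2}−x̄) = 17.0000
Denominator Σ(x_t−x̄)² = 126.0000
r_2 = 17.0000 / 126.0000 = 0.135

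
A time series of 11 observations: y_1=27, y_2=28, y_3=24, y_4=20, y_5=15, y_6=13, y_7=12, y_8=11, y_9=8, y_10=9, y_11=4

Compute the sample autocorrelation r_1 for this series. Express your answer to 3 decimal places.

Mean ȳ = (27 + 28 + 24 + 20 + 15 + 13 + 12 + 11 + 8 + 9 + 4)/11 = 15.5455
Numerator Σ_{t=1}^{10}(y_t−ȳ)(y_{t+1}−ȳ) = 468.9752
Denominator Σ(y_t−ȳ)² = 650.7273
r_1 = 468.9752 / 650.7273 = 0.721

0.721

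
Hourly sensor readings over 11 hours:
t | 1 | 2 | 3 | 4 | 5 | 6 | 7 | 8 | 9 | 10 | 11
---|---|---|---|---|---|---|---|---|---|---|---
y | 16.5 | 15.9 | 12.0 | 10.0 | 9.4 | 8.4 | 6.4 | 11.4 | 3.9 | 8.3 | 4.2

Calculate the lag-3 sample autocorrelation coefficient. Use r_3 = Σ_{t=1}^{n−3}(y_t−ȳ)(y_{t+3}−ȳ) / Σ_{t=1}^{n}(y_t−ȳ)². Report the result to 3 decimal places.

-0.009

Mean ȳ = (16.5 + 15.9 + 12.0 + 10.0 + 9.4 + 8.4 + 6.4 + 11.4 + 3.9 + 8.3 + 4.2)/11 = 9.6727
Numerator Σ_{t=1}^{8}(y_t−ȳ)(y_{t+3}−ȳ) = -1.5813
Denominator Σ(y_t−ȳ)² = 171.4618
r_3 = -1.5813 / 171.4618 = -0.009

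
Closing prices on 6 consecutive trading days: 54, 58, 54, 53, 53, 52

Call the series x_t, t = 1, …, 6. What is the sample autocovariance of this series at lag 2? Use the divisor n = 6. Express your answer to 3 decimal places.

Mean x̄ = (54 + 58 + 54 + 53 + 53 + 52)/6 = 54.0000
Σ_{t=1}^{4}(x_t−x̄)(x_{t+2}−x̄) = -2.0000
γ_2 = -2.0000 / 6 = -0.333

-0.333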